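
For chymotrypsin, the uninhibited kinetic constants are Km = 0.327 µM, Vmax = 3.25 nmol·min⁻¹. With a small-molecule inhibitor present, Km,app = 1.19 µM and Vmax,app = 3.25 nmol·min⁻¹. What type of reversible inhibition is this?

Km increases (0.327 → 1.19 µM) while Vmax is unchanged — the hallmark of competitive inhibition.

competitive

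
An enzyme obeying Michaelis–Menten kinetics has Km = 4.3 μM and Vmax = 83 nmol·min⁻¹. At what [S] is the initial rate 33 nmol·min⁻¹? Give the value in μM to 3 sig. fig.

The required fractional saturation is v/Vmax = 33/83 = 0.3976.
Then [S]/(Km+[S]) = 0.3976 ⇒ [S] = 4.3 × 0.3976/(1 − 0.3976) = 2.84 μM.

2.84 μM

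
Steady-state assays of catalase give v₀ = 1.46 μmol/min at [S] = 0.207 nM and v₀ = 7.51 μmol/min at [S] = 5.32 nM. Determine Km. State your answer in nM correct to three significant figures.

1.07 nM

From v = Vmax[S]/(Km+[S]), each point gives Vmax = v(Km+[S])/[S].
Equating: 1.46(Km+0.207)/0.207 = 7.51(Km+5.32)/5.32.
7.053·Km + 1.46 = 1.412·Km + 7.51, so (7.053 − 1.412)·Km = 7.51 − 1.46.
Km = 6.050/5.641 = 1.07 nM; then Vmax = 1.46(1.07+0.207)/0.207 = 9.02 μmol/min.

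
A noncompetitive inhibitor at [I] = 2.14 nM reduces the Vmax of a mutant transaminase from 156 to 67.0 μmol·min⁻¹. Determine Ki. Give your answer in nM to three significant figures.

1.61 nM

Noncompetitive: Vmax,app = Vmax/α with α = 1 + [I]/Ki.
α = Vmax/Vmax,app = 156/67.0 = 2.328.
Ki = [I]/(α − 1) = 2.14/1.328 = 1.61 nM.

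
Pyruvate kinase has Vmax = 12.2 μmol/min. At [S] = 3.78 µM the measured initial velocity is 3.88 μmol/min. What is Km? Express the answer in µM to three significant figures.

8.11 µM

From v = Vmax[S]/(Km+[S]), Km = [S](Vmax − v)/v.
Km = 3.78 × (12.2 − 3.88) / 3.88 = 31.45/3.88 = 8.11 µM.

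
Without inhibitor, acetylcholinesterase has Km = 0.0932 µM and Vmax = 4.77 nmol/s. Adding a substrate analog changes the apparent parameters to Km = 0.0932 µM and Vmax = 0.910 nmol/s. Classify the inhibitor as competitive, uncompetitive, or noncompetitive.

Vmax decreases (4.77 → 0.910 nmol/s) while Km is unchanged — pure noncompetitive inhibition.

noncompetitive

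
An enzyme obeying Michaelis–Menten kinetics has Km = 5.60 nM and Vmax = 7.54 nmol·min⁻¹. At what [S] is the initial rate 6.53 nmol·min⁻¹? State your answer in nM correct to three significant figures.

The required fractional saturation is v/Vmax = 6.53/7.54 = 0.8660.
Then [S]/(Km+[S]) = 0.8660 ⇒ [S] = 5.60 × 0.8660/(1 − 0.8660) = 36.2 nM.

36.2 nM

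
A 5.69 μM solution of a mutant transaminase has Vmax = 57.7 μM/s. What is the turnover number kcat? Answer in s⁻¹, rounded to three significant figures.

kcat = Vmax/[E]total = 57.7 μM/s / 5.69 μM = 10.1 s⁻¹.

10.1 s⁻¹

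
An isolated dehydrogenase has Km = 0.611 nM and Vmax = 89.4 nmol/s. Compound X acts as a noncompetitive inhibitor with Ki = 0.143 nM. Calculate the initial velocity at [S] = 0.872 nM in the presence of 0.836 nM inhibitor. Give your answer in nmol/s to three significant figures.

7.68 nmol/s

α = 1 + [I]/Ki = 1 + 0.836/0.143 = 6.846.
For a noncompetitive inhibitor, Vmax is reduced to Vmax/α while Km is unchanged: Km,app = 0.611 nM, Vmax,app = 13.1 nmol/s.
v = Vmax,app·[S]/(Km,app + [S]) = 13.1 × 0.872/(0.611 + 0.872) = 7.68 nmol/s.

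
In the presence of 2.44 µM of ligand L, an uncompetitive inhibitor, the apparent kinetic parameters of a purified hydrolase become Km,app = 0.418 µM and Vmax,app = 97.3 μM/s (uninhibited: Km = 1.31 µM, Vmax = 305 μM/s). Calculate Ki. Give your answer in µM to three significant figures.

Uncompetitive: Vmax,app = Vmax/α (and Km,app = Km/α) with α = 1 + [I]/Ki.
α = Vmax/Vmax,app = 305/97.3 = 3.135.
Ki = [I]/(α − 1) = 2.44/2.135 = 1.14 µM.

1.14 µM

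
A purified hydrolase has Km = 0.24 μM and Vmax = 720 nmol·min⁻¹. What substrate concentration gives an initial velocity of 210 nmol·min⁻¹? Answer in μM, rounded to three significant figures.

The required fractional saturation is v/Vmax = 210/720 = 0.2917.
Then [S]/(Km+[S]) = 0.2917 ⇒ [S] = 0.24 × 0.2917/(1 − 0.2917) = 0.0988 μM.

0.0988 μM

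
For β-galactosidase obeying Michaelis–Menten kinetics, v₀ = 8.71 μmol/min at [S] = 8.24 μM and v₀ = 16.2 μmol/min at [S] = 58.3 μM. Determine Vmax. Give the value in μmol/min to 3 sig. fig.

In reciprocal form, 1/v = (Km/Vmax)·(1/[S]) + 1/Vmax. The two points give (1/[S], 1/v) = (0.1214, 0.1148) and (0.01715, 0.06173).
Slope = (0.1148 − 0.06173)/(0.1214 − 0.01715) = 0.5094; intercept = 0.1148 − 0.5094×0.1214 = 0.05299.
Vmax = 1/intercept = 18.9 μmol/min; Km = slope × Vmax = 0.5094 × 18.9 = 9.61 μM.

18.9 μmol/min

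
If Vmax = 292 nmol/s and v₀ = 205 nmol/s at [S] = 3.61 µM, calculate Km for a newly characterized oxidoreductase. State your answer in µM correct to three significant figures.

1.53 µM

v/Vmax = 205/292 = 0.7021 = [S]/(Km+[S]).
So Km + [S] = [S]/0.7021 = 5.142 µM, giving Km = 5.142 − 3.61 = 1.53 µM.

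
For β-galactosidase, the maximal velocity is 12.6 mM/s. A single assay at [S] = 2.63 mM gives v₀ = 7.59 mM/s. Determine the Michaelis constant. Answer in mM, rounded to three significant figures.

v/Vmax = 7.59/12.6 = 0.6024 = [S]/(Km+[S]).
So Km + [S] = [S]/0.6024 = 4.366 mM, giving Km = 4.366 − 2.63 = 1.74 mM.

1.74 mM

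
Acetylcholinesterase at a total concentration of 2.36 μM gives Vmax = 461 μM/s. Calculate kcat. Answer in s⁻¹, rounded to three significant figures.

195 s⁻¹

kcat = Vmax/[E]total = 461 μM/s / 2.36 μM = 195 s⁻¹.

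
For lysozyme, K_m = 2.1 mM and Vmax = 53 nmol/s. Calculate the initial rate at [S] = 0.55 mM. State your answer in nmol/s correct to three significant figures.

v = Vmax·[S]/(Km + [S]) = 53 × 0.55 / (2.1 + 0.55)
  = 29.15 / 2.650 = 11.0 nmol/s.

11.0 nmol/s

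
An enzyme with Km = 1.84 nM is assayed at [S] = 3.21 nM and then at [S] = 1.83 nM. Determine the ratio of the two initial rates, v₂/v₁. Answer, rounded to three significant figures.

0.784

Since Vmax cancels, v₂/v₁ = [S]₂(Km+[S]₁) / [S]₁(Km+[S]₂).
= 1.83×(1.84+3.21) / (3.21×(1.84+1.83)) = 9.242/11.78 = 0.784.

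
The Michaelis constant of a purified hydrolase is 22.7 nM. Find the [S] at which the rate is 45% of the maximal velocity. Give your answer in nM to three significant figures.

18.6 nM

v/Vmax = [S]/(Km+[S]) = 0.45, so [S] = Km·0.45/(1 − 0.45) = 22.7 × 0.8182.
[S] = 18.6 nM.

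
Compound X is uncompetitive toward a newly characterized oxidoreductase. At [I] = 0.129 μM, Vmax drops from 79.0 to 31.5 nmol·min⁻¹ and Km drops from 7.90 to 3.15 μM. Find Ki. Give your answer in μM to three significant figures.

Uncompetitive: Vmax,app = Vmax/α (and Km,app = Km/α) with α = 1 + [I]/Ki.
α = Vmax/Vmax,app = 79.0/31.5 = 2.508.
Ki = [I]/(α − 1) = 0.129/1.508 = 0.0855 μM.

0.0855 μM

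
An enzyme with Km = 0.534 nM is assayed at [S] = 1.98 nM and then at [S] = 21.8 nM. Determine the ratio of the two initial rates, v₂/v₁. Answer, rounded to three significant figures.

The fractional saturations are [S]/(Km+[S]) = 1.98/2.514 = 0.7876 and 21.8/22.33 = 0.9761.
v₂/v₁ is just their ratio: 0.9761/0.7876 = 1.24.

1.24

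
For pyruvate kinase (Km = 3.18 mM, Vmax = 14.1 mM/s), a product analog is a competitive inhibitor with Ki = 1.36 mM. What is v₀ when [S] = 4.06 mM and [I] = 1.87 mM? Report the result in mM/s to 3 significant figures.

With α = 1 + [I]/Ki = 1 + 1.87/1.36 = 2.375, the competitive rate law is v = Vmax[S] / (αKm + [S]).
v = 14.1×4.06 / (2.375×3.18 + 4.06) = 57.25/11.61 = 4.93 mM/s.

4.93 mM/s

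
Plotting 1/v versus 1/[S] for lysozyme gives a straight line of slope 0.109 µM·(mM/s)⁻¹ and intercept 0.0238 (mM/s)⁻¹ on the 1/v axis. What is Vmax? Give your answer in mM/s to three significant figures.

The y-intercept of a Lineweaver–Burk plot equals 1/Vmax, so Vmax = 1/0.0238 = 42.0 mM/s.

42.0 mM/s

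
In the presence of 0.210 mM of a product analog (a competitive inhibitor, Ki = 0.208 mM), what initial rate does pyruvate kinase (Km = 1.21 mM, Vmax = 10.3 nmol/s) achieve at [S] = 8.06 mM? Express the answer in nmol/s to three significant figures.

α = 1 + [I]/Ki = 1 + 0.210/0.208 = 2.010.
For a competitive inhibitor, Vmax is unchanged and the apparent Km becomes α·Km: Km,app = 2.43 mM, Vmax,app = 10.3 nmol/s.
v = Vmax,app·[S]/(Km,app + [S]) = 10.3 × 8.06/(2.43 + 8.06) = 7.91 nmol/s.

7.91 nmol/s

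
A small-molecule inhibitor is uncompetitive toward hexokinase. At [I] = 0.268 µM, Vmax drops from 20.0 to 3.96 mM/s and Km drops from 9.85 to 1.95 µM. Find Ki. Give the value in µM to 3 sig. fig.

0.0662 µM

Uncompetitive: Vmax,app = Vmax/α (and Km,app = Km/α) with α = 1 + [I]/Ki.
α = Vmax/Vmax,app = 20.0/3.96 = 5.051.
Since α = 1 + [I]/Ki, [I]/Ki = 5.051 − 1 = 4.051 and Ki = 0.268/4.051 = 0.0662 µM.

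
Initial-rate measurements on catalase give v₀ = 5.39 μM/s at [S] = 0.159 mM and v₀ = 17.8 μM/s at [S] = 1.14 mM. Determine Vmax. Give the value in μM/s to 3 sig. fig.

In reciprocal form, 1/v = (Km/Vmax)·(1/[S]) + 1/Vmax. The two points give (1/[S], 1/v) = (6.289, 0.1855) and (0.8772, 0.05618).
Slope = (0.1855 − 0.05618)/(6.289 − 0.8772) = 0.02390; intercept = 0.1855 − 0.02390×6.289 = 0.03521.
Vmax = 1/intercept = 28.4 μM/s; Km = slope × Vmax = 0.02390 × 28.4 = 0.679 mM.

28.4 μM/s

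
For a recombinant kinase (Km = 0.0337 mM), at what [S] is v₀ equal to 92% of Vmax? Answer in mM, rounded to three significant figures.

0.388 mM

v/Vmax = [S]/(Km+[S]) = 0.92, so [S] = Km·0.92/(1 − 0.92) = 0.0337 × 11.50.
[S] = 0.388 mM.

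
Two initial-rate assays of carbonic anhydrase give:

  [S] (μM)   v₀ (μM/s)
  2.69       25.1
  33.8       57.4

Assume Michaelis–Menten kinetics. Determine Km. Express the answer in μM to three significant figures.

4.23 μM

From v = Vmax[S]/(Km+[S]), each point gives Vmax = v(Km+[S])/[S].
Equating: 25.1(Km+2.69)/2.69 = 57.4(Km+33.8)/33.8.
9.331·Km + 25.1 = 1.698·Km + 57.4, so (9.331 − 1.698)·Km = 57.4 − 25.1.
Km = 32.30/7.633 = 4.23 μM; then Vmax = 25.1(4.23+2.69)/2.69 = 64.6 μM/s.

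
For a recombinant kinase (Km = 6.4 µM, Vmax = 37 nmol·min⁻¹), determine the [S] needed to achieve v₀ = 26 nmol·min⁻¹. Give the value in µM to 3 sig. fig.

15.1 µM

Rearranging v = Vmax[S]/(Km+[S]) gives [S] = Km·v/(Vmax − v).
[S] = 6.4 × 26 / (37 − 26) = 166.4/11.00 = 15.1 µM.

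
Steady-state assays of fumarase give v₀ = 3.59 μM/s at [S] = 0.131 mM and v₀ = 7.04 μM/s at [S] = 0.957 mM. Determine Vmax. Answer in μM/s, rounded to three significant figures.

In reciprocal form, 1/v = (Km/Vmax)·(1/[S]) + 1/Vmax. The two points give (1/[S], 1/v) = (7.634, 0.2786) and (1.045, 0.1420).
Slope = (0.2786 − 0.1420)/(7.634 − 1.045) = 0.02072; intercept = 0.2786 − 0.02072×7.634 = 0.1204.
Vmax = 1/intercept = 8.31 μM/s; Km = slope × Vmax = 0.02072 × 8.31 = 0.172 mM.

8.31 μM/s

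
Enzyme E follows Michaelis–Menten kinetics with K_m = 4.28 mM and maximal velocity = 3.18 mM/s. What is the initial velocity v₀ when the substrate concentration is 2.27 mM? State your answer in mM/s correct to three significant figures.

1.10 mM/s

v = Vmax·[S]/(Km + [S]) = 3.18 × 2.27 / (4.28 + 2.27)
  = 7.219 / 6.550 = 1.10 mM/s.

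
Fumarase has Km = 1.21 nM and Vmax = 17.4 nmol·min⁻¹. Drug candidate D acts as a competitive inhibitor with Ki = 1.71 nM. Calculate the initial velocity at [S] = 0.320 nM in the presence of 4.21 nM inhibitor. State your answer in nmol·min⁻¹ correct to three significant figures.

α = 1 + [I]/Ki = 1 + 4.21/1.71 = 3.462.
For a competitive inhibitor, Vmax is unchanged and the apparent Km becomes α·Km: Km,app = 4.19 nM, Vmax,app = 17.4 nmol·min⁻¹.
v = Vmax,app·[S]/(Km,app + [S]) = 17.4 × 0.320/(4.19 + 0.320) = 1.23 nmol·min⁻¹.

1.23 nmol·min⁻¹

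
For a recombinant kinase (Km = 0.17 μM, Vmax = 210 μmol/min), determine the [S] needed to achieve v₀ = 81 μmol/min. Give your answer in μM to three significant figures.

The required fractional saturation is v/Vmax = 81/210 = 0.3857.
Then [S]/(Km+[S]) = 0.3857 ⇒ [S] = 0.17 × 0.3857/(1 − 0.3857) = 0.107 μM.

0.107 μM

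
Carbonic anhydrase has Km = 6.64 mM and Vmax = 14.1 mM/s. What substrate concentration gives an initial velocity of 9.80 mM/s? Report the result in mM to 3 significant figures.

15.1 mM

Rearranging v = Vmax[S]/(Km+[S]) gives [S] = Km·v/(Vmax − v).
[S] = 6.64 × 9.80 / (14.1 − 9.80) = 65.07/4.300 = 15.1 mM.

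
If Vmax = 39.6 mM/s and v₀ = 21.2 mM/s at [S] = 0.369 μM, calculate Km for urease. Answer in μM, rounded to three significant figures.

v/Vmax = 21.2/39.6 = 0.5354 = [S]/(Km+[S]).
So Km + [S] = [S]/0.5354 = 0.6893 μM, giving Km = 0.6893 − 0.369 = 0.320 μM.

0.320 μM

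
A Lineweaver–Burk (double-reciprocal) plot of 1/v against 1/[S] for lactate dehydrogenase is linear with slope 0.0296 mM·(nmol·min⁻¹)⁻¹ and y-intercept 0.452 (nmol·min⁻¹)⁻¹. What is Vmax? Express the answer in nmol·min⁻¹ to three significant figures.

2.21 nmol·min⁻¹

The y-intercept of a Lineweaver–Burk plot equals 1/Vmax, so Vmax = 1/0.452 = 2.21 nmol·min⁻¹.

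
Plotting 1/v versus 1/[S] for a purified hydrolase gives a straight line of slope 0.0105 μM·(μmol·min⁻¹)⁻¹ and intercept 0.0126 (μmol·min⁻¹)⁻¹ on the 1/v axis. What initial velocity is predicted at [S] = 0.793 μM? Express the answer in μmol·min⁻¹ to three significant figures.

38.7 μmol·min⁻¹

The y-intercept is 1/Vmax, so Vmax = 1/0.0126 = 79.4 μmol·min⁻¹.
The slope is Km/Vmax, so Km = 0.0105 × 79.4 = 0.833 μM.
Then v = 79.4 × 0.793/(0.833 + 0.793) = 38.7 μmol·min⁻¹.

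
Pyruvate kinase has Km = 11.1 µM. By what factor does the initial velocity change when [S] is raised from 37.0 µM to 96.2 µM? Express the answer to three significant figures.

The fractional saturations are [S]/(Km+[S]) = 37.0/48.10 = 0.7692 and 96.2/107.3 = 0.8966.
v₂/v₁ is just their ratio: 0.8966/0.7692 = 1.17.

1.17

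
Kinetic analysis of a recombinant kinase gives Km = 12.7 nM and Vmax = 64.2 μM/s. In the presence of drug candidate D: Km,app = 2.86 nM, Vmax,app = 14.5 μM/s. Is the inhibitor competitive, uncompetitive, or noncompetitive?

Both Km and Vmax decrease by the same factor (~4.44-fold) — characteristic of uncompetitive inhibition.

uncompetitive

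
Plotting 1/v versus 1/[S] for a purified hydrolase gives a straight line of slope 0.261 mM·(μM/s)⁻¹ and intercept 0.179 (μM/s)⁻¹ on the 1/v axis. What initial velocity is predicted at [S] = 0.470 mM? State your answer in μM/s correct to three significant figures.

The y-intercept is 1/Vmax, so Vmax = 1/0.179 = 5.59 μM/s.
The slope is Km/Vmax, so Km = 0.261 × 5.59 = 1.46 mM.
Then v = 5.59 × 0.470/(1.46 + 0.470) = 1.36 μM/s.

1.36 μM/s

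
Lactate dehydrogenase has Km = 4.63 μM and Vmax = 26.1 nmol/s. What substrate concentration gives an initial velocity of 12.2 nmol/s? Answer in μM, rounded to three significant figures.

4.06 μM

Rearranging v = Vmax[S]/(Km+[S]) gives [S] = Km·v/(Vmax − v).
[S] = 4.63 × 12.2 / (26.1 − 12.2) = 56.49/13.90 = 4.06 μM.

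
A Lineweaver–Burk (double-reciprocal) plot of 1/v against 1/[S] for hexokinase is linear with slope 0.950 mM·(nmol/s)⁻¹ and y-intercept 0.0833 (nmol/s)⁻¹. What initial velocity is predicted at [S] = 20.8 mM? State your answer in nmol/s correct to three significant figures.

7.75 nmol/s

The y-intercept is 1/Vmax, so Vmax = 1/0.0833 = 12.0 nmol/s.
The slope is Km/Vmax, so Km = 0.950 × 12.0 = 11.4 mM.
Then v = 12.0 × 20.8/(11.4 + 20.8) = 7.75 nmol/s.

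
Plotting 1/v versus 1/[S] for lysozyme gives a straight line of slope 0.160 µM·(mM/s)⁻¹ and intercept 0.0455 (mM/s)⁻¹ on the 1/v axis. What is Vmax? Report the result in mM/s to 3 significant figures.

22.0 mM/s

The y-intercept of a Lineweaver–Burk plot equals 1/Vmax, so Vmax = 1/0.0455 = 22.0 mM/s.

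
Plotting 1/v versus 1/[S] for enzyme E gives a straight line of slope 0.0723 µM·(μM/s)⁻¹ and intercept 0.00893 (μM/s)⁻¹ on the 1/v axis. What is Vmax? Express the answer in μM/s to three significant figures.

The y-intercept of a Lineweaver–Burk plot equals 1/Vmax, so Vmax = 1/0.00893 = 112 μM/s.

112 μM/s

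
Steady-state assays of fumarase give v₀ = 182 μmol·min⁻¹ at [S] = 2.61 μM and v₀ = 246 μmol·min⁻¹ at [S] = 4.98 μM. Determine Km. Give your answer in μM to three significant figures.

3.15 μM

From v = Vmax[S]/(Km+[S]), each point gives Vmax = v(Km+[S])/[S].
Equating: 182(Km+2.61)/2.61 = 246(Km+4.98)/4.98.
69.73·Km + 182 = 49.40·Km + 246, so (69.73 − 49.40)·Km = 246 − 182.
Km = 64.00/20.33 = 3.15 μM; then Vmax = 182(3.15+2.61)/2.61 = 401 μmol·min⁻¹.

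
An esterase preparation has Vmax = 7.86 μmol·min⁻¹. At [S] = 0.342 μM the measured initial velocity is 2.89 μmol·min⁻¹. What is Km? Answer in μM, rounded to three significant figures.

0.588 μM

v/Vmax = 2.89/7.86 = 0.3677 = [S]/(Km+[S]).
So Km + [S] = [S]/0.3677 = 0.9301 μM, giving Km = 0.9301 − 0.342 = 0.588 μM.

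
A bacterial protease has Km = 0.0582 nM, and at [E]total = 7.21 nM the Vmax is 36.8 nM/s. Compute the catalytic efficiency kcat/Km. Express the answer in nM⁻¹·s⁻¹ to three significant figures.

87.7 nM⁻¹·s⁻¹

kcat = Vmax/[E]total = 36.8/7.21 = 5.10 s⁻¹.
kcat/Km = 5.10/0.0582 = 87.7 nM⁻¹·s⁻¹.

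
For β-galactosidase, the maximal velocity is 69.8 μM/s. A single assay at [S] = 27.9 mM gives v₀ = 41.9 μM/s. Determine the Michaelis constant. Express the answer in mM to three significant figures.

From v = Vmax[S]/(Km+[S]), Km = [S](Vmax − v)/v.
Km = 27.9 × (69.8 − 41.9) / 41.9 = 778.4/41.9 = 18.6 mM.

18.6 mM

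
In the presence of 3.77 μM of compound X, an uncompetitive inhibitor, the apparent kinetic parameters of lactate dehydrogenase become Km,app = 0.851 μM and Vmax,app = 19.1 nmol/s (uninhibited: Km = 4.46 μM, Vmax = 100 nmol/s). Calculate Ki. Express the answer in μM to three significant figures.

Uncompetitive: Vmax,app = Vmax/α (and Km,app = Km/α) with α = 1 + [I]/Ki.
α = Vmax/Vmax,app = 100/19.1 = 5.236.
Ki = [I]/(α − 1) = 3.77/4.236 = 0.890 μM.

0.890 μM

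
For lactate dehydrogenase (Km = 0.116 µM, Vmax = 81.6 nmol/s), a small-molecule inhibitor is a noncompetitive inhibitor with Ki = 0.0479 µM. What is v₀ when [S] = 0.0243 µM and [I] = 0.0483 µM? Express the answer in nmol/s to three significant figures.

7.04 nmol/s

α = 1 + [I]/Ki = 1 + 0.0483/0.0479 = 2.008.
For a noncompetitive inhibitor, Vmax is reduced to Vmax/α while Km is unchanged: Km,app = 0.116 µM, Vmax,app = 40.6 nmol/s.
v = Vmax,app·[S]/(Km,app + [S]) = 40.6 × 0.0243/(0.116 + 0.0243) = 7.04 nmol/s.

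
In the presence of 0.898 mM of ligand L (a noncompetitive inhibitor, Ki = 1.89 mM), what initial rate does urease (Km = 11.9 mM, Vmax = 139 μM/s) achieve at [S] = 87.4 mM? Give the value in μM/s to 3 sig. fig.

82.9 μM/s

α = 1 + [I]/Ki = 1 + 0.898/1.89 = 1.475.
For a noncompetitive inhibitor, Vmax is reduced to Vmax/α while Km is unchanged: Km,app = 11.9 mM, Vmax,app = 94.2 μM/s.
v = Vmax,app·[S]/(Km,app + [S]) = 94.2 × 87.4/(11.9 + 87.4) = 82.9 μM/s.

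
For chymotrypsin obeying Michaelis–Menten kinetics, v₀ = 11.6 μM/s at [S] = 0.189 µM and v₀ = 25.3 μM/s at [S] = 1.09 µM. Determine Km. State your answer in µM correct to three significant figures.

0.359 µM

From v = Vmax[S]/(Km+[S]), each point gives Vmax = v(Km+[S])/[S].
Equating: 11.6(Km+0.189)/0.189 = 25.3(Km+1.09)/1.09.
61.38·Km + 11.6 = 23.21·Km + 25.3, so (61.38 − 23.21)·Km = 25.3 − 11.6.
Km = 13.70/38.16 = 0.359 µM; then Vmax = 11.6(0.359+0.189)/0.189 = 33.6 μM/s.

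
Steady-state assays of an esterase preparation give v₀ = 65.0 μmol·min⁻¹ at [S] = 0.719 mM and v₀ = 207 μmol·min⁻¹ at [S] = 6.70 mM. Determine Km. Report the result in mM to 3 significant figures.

From v = Vmax[S]/(Km+[S]), each point gives Vmax = v(Km+[S])/[S].
Equating: 65.0(Km+0.719)/0.719 = 207(Km+6.70)/6.70.
90.40·Km + 65.0 = 30.90·Km + 207, so (90.40 − 30.90)·Km = 207 − 65.0.
Km = 142.0/59.51 = 2.39 mM; then Vmax = 65.0(2.39+0.719)/0.719 = 281 μmol·min⁻¹.

2.39 mM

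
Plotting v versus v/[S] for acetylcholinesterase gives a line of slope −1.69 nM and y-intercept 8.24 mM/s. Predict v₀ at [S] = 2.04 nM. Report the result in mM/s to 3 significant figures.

4.51 mM/s

In the Eadie–Hofstee form v = Vmax − Km·(v/[S]), the slope is −Km and the intercept is Vmax, so Km = 1.69 nM and Vmax = 8.24 mM/s.
v = 8.24 × 2.04/(1.69 + 2.04) = 4.51 mM/s.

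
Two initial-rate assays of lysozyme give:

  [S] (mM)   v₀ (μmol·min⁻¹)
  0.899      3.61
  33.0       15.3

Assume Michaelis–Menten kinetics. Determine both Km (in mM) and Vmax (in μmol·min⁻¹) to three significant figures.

In reciprocal form, 1/v = (Km/Vmax)·(1/[S]) + 1/Vmax. The two points give (1/[S], 1/v) = (1.112, 0.2770) and (0.03030, 0.06536).
Slope = (0.2770 − 0.06536)/(1.112 − 0.03030) = 0.1956; intercept = 0.2770 − 0.1956×1.112 = 0.05943.
Vmax = 1/intercept = 16.8 μmol·min⁻¹; Km = slope × Vmax = 0.1956 × 16.8 = 3.29 mM.

Km = 3.29 mM; Vmax = 16.8 μmol·min⁻¹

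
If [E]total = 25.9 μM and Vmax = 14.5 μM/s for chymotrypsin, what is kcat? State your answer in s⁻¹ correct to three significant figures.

0.560 s⁻¹

kcat = Vmax/[E]total = 14.5 μM/s / 25.9 μM = 0.560 s⁻¹.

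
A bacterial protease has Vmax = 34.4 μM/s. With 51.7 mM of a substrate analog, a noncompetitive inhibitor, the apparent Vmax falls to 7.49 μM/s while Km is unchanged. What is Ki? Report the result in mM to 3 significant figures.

Noncompetitive: Vmax,app = Vmax/α with α = 1 + [I]/Ki.
α = Vmax/Vmax,app = 34.4/7.49 = 4.593.
Since α = 1 + [I]/Ki, [I]/Ki = 4.593 − 1 = 3.593 and Ki = 51.7/3.593 = 14.4 mM.

14.4 mM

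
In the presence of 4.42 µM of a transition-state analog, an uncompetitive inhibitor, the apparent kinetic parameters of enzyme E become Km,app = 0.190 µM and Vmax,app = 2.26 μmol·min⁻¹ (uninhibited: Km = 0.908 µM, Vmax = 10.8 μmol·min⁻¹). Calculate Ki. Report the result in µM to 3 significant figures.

1.17 µM

Uncompetitive: Vmax,app = Vmax/α (and Km,app = Km/α) with α = 1 + [I]/Ki.
α = Vmax/Vmax,app = 10.8/2.26 = 4.779.
Ki = [I]/(α − 1) = 4.42/3.779 = 1.17 µM.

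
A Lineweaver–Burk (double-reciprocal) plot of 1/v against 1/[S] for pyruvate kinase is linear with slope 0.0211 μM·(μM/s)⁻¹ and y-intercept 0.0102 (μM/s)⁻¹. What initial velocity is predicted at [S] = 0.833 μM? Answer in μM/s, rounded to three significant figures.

28.1 μM/s

The y-intercept is 1/Vmax, so Vmax = 1/0.0102 = 98.0 μM/s.
The slope is Km/Vmax, so Km = 0.0211 × 98.0 = 2.07 μM.
Then v = 98.0 × 0.833/(2.07 + 0.833) = 28.1 μM/s.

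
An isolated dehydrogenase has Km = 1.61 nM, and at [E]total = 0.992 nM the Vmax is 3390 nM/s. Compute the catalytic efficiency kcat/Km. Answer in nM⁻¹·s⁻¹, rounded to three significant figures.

2120 nM⁻¹·s⁻¹

kcat = Vmax/[E]total = 3390/0.992 = 3420 s⁻¹.
kcat/Km = 3420/1.61 = 2120 nM⁻¹·s⁻¹.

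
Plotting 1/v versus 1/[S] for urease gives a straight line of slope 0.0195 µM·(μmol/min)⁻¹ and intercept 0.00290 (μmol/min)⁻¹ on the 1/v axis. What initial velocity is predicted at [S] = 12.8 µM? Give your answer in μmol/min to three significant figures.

226 μmol/min

The y-intercept is 1/Vmax, so Vmax = 1/0.00290 = 345 μmol/min.
The slope is Km/Vmax, so Km = 0.0195 × 345 = 6.72 µM.
Then v = 345 × 12.8/(6.72 + 12.8) = 226 μmol/min.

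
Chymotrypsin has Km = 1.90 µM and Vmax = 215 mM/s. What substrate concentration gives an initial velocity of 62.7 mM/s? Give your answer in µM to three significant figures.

0.782 µM

Rearranging v = Vmax[S]/(Km+[S]) gives [S] = Km·v/(Vmax − v).
[S] = 1.90 × 62.7 / (215 − 62.7) = 119.1/152.3 = 0.782 µM.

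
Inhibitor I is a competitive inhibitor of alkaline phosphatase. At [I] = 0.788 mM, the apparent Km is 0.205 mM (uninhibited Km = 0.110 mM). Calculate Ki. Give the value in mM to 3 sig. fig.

0.912 mM

Competitive: Km,app = α·Km with α = 1 + [I]/Ki.
α = Km,app/Km = 0.205/0.110 = 1.864.
Ki = [I]/(α − 1) = 0.788/0.8636 = 0.912 mM.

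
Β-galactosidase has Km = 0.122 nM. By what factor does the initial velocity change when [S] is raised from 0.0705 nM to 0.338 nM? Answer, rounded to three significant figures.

2.01

Since Vmax cancels, v₂/v₁ = [S]₂(Km+[S]₁) / [S]₁(Km+[S]₂).
= 0.338×(0.122+0.0705) / (0.0705×(0.122+0.338)) = 0.06507/0.03243 = 2.01.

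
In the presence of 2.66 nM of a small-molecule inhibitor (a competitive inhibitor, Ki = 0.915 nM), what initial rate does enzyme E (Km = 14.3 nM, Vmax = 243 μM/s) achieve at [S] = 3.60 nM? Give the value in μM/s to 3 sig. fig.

With α = 1 + [I]/Ki = 1 + 2.66/0.915 = 3.907, the competitive rate law is v = Vmax[S] / (αKm + [S]).
v = 243×3.60 / (3.907×14.3 + 3.60) = 874.8/59.47 = 14.7 μM/s.

14.7 μM/s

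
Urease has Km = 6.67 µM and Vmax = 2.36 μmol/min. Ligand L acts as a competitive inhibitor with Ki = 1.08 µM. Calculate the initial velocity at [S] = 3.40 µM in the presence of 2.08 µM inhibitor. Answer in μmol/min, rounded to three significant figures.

0.350 μmol/min

With α = 1 + [I]/Ki = 1 + 2.08/1.08 = 2.926, the competitive rate law is v = Vmax[S] / (αKm + [S]).
v = 2.36×3.40 / (2.926×6.67 + 3.40) = 8.024/22.92 = 0.350 μmol/min.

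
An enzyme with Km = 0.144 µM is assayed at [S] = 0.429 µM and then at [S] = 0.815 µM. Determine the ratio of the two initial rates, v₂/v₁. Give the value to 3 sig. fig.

1.14

Since Vmax cancels, v₂/v₁ = [S]₂(Km+[S]₁) / [S]₁(Km+[S]₂).
= 0.815×(0.144+0.429) / (0.429×(0.144+0.815)) = 0.4670/0.4114 = 1.14.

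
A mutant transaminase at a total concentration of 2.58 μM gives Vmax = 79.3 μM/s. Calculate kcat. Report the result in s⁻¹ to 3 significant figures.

kcat = Vmax/[E]total = 79.3 μM/s / 2.58 μM = 30.7 s⁻¹.

30.7 s⁻¹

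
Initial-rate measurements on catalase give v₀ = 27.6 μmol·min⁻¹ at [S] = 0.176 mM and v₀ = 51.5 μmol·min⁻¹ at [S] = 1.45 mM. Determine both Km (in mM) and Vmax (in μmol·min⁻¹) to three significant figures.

From v = Vmax[S]/(Km+[S]), each point gives Vmax = v(Km+[S])/[S].
Equating: 27.6(Km+0.176)/0.176 = 51.5(Km+1.45)/1.45.
156.8·Km + 27.6 = 35.52·Km + 51.5, so (156.8 − 35.52)·Km = 51.5 − 27.6.
Km = 23.90/121.3 = 0.197 mM; then Vmax = 27.6(0.197+0.176)/0.176 = 58.5 μmol·min⁻¹.

Km = 0.197 mM; Vmax = 58.5 μmol·min⁻¹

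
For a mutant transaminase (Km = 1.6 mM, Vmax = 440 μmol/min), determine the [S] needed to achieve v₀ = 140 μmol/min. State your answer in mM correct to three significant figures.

0.747 mM

The required fractional saturation is v/Vmax = 140/440 = 0.3182.
Then [S]/(Km+[S]) = 0.3182 ⇒ [S] = 1.6 × 0.3182/(1 − 0.3182) = 0.747 mM.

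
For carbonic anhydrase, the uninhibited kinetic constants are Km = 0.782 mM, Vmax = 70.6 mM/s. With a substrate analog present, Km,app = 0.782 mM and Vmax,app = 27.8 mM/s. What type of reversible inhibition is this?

noncompetitive

Vmax decreases (70.6 → 27.8 mM/s) while Km is unchanged — pure noncompetitive inhibition.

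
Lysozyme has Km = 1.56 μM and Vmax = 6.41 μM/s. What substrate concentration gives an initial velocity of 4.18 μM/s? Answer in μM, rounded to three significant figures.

The required fractional saturation is v/Vmax = 4.18/6.41 = 0.6521.
Then [S]/(Km+[S]) = 0.6521 ⇒ [S] = 1.56 × 0.6521/(1 − 0.6521) = 2.92 μM.

2.92 μM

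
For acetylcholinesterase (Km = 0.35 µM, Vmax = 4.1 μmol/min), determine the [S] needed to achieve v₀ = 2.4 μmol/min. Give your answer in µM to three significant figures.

The required fractional saturation is v/Vmax = 2.4/4.1 = 0.5854.
Then [S]/(Km+[S]) = 0.5854 ⇒ [S] = 0.35 × 0.5854/(1 − 0.5854) = 0.494 µM.

0.494 µM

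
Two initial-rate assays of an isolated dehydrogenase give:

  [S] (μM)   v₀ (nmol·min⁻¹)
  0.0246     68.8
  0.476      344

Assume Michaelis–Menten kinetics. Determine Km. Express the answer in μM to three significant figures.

0.133 μM

From v = Vmax[S]/(Km+[S]), each point gives Vmax = v(Km+[S])/[S].
Equating: 68.8(Km+0.0246)/0.0246 = 344(Km+0.476)/0.476.
2797·Km + 68.8 = 722.7·Km + 344, so (2797 − 722.7)·Km = 344 − 68.8.
Km = 275.2/2074 = 0.133 μM; then Vmax = 68.8(0.133+0.0246)/0.0246 = 440 nmol·min⁻¹.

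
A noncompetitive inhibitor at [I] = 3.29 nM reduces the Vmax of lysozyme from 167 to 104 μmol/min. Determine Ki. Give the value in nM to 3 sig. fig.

5.43 nM

Noncompetitive: Vmax,app = Vmax/α with α = 1 + [I]/Ki.
α = Vmax/Vmax,app = 167/104 = 1.606.
Ki = [I]/(α − 1) = 3.29/0.6058 = 5.43 nM.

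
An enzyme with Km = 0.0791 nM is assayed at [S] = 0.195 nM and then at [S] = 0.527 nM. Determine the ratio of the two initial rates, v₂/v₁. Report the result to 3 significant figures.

Since Vmax cancels, v₂/v₁ = [S]₂(Km+[S]₁) / [S]₁(Km+[S]₂).
= 0.527×(0.0791+0.195) / (0.195×(0.0791+0.527)) = 0.1445/0.1182 = 1.22.

1.22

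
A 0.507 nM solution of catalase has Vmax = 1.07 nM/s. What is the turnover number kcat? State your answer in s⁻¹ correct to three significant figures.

kcat = Vmax/[E]total = 1.07 nM/s / 0.507 nM = 2.11 s⁻¹.

2.11 s⁻¹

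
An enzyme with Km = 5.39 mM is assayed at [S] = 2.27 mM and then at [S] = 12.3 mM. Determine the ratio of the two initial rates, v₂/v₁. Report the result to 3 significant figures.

The fractional saturations are [S]/(Km+[S]) = 2.27/7.660 = 0.2963 and 12.3/17.69 = 0.6953.
v₂/v₁ is just their ratio: 0.6953/0.2963 = 2.35.

2.35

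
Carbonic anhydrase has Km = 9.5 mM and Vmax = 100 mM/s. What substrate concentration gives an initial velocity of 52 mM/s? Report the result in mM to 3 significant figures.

The required fractional saturation is v/Vmax = 52/100 = 0.5200.
Then [S]/(Km+[S]) = 0.5200 ⇒ [S] = 9.5 × 0.5200/(1 − 0.5200) = 10.3 mM.

10.3 mM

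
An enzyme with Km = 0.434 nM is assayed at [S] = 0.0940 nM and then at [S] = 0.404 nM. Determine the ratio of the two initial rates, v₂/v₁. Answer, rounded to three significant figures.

2.71

The fractional saturations are [S]/(Km+[S]) = 0.0940/0.5280 = 0.1780 and 0.404/0.8380 = 0.4821.
v₂/v₁ is just their ratio: 0.4821/0.1780 = 2.71.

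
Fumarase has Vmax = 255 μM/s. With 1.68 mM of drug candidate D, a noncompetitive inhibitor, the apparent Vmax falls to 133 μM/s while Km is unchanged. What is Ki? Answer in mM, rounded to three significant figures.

1.83 mM

Noncompetitive: Vmax,app = Vmax/α with α = 1 + [I]/Ki.
α = Vmax/Vmax,app = 255/133 = 1.917.
Ki = [I]/(α − 1) = 1.68/0.9173 = 1.83 mM.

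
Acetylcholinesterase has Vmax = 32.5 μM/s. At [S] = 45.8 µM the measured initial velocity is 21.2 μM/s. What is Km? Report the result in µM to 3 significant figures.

24.4 µM

From v = Vmax[S]/(Km+[S]), Km = [S](Vmax − v)/v.
Km = 45.8 × (32.5 − 21.2) / 21.2 = 517.5/21.2 = 24.4 µM.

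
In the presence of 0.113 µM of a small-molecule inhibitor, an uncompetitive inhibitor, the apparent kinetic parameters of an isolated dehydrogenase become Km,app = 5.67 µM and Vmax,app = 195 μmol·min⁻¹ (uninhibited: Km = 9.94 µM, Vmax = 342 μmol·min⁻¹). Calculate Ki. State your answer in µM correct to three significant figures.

0.150 µM

Uncompetitive: Vmax,app = Vmax/α (and Km,app = Km/α) with α = 1 + [I]/Ki.
α = Vmax/Vmax,app = 342/195 = 1.754.
Ki = [I]/(α − 1) = 0.113/0.7538 = 0.150 µM.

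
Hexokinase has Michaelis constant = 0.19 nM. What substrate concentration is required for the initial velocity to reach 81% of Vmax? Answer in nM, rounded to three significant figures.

0.810 nM

v/Vmax = [S]/(Km+[S]) = 0.81, so [S] = Km·0.81/(1 − 0.81) = 0.19 × 4.263.
[S] = 0.810 nM.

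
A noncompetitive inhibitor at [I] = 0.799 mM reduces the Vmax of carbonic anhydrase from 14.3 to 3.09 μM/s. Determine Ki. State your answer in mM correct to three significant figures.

0.220 mM

Noncompetitive: Vmax,app = Vmax/α with α = 1 + [I]/Ki.
α = Vmax/Vmax,app = 14.3/3.09 = 4.628.
Ki = [I]/(α − 1) = 0.799/3.628 = 0.220 mM.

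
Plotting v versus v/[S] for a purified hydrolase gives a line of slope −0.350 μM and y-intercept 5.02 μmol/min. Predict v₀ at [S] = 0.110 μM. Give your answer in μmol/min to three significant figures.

1.20 μmol/min

In the Eadie–Hofstee form v = Vmax − Km·(v/[S]), the slope is −Km and the intercept is Vmax, so Km = 0.350 μM and Vmax = 5.02 μmol/min.
v = 5.02 × 0.110/(0.350 + 0.110) = 1.20 μmol/min.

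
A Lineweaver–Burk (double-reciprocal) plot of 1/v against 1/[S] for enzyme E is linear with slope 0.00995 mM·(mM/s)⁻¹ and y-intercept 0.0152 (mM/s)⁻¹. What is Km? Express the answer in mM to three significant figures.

0.655 mM

y-intercept = 1/Vmax ⇒ Vmax = 65.8 mM/s; slope = Km/Vmax ⇒ Km = slope × Vmax.
Km = 0.00995 × 65.8 = 0.655 mM.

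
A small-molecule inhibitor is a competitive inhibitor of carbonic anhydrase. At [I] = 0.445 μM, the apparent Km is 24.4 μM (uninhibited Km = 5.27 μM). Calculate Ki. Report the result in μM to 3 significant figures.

0.123 μM

Competitive: Km,app = α·Km with α = 1 + [I]/Ki.
α = Km,app/Km = 24.4/5.27 = 4.630.
Since α = 1 + [I]/Ki, [I]/Ki = 4.630 − 1 = 3.630 and Ki = 0.445/3.630 = 0.123 μM.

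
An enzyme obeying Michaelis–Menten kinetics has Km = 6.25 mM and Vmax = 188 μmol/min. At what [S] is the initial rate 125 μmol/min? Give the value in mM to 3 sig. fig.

12.4 mM

Rearranging v = Vmax[S]/(Km+[S]) gives [S] = Km·v/(Vmax − v).
[S] = 6.25 × 125 / (188 − 125) = 781.2/63.00 = 12.4 mM.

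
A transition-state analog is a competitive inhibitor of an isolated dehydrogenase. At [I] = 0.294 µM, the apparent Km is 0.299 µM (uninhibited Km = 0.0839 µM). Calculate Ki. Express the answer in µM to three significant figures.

Competitive: Km,app = α·Km with α = 1 + [I]/Ki.
α = Km,app/Km = 0.299/0.0839 = 3.564.
Since α = 1 + [I]/Ki, [I]/Ki = 3.564 − 1 = 2.564 and Ki = 0.294/2.564 = 0.115 µM.

0.115 µM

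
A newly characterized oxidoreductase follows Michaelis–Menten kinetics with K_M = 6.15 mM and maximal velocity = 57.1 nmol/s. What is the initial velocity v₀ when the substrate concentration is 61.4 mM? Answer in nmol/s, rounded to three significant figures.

[S]/(Km+[S]) = 61.4/67.55 = 0.9090, the fractional saturation.
v = 0.9090 × Vmax = 0.9090 × 57.1 = 51.9 nmol/s.

51.9 nmol/s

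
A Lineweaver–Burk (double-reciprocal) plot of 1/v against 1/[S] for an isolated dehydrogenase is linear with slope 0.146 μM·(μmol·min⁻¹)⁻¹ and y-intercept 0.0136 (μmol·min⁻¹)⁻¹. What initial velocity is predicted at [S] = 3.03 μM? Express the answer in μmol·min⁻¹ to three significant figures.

The y-intercept is 1/Vmax, so Vmax = 1/0.0136 = 73.5 μmol·min⁻¹.
The slope is Km/Vmax, so Km = 0.146 × 73.5 = 10.7 μM.
Then v = 73.5 × 3.03/(10.7 + 3.03) = 16.2 μmol·min⁻¹.

16.2 μmol·min⁻¹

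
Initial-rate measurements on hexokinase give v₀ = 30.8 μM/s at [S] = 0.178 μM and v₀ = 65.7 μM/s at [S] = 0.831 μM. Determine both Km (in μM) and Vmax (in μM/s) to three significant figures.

In reciprocal form, 1/v = (Km/Vmax)·(1/[S]) + 1/Vmax. The two points give (1/[S], 1/v) = (5.618, 0.03247) and (1.203, 0.01522).
Slope = (0.03247 − 0.01522)/(5.618 − 1.203) = 0.003907; intercept = 0.03247 − 0.003907×5.618 = 0.01052.
Vmax = 1/intercept = 95.1 μM/s; Km = slope × Vmax = 0.003907 × 95.1 = 0.371 μM.

Km = 0.371 μM; Vmax = 95.1 μM/s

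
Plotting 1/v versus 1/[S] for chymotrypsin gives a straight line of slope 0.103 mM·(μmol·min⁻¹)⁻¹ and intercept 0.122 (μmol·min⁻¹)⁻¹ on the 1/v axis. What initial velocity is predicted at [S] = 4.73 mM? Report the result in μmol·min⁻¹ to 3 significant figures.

The y-intercept is 1/Vmax, so Vmax = 1/0.122 = 8.20 μmol·min⁻¹.
The slope is Km/Vmax, so Km = 0.103 × 8.20 = 0.844 mM.
Then v = 8.20 × 4.73/(0.844 + 4.73) = 6.96 μmol·min⁻¹.

6.96 μmol·min⁻¹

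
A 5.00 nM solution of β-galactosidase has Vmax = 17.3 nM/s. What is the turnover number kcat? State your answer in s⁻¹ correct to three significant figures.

kcat = Vmax/[E]total = 17.3 nM/s / 5.00 nM = 3.46 s⁻¹.

3.46 s⁻¹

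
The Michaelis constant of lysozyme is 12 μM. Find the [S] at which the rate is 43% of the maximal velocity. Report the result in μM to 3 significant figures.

v/Vmax = [S]/(Km+[S]) = 0.43, so [S] = Km·0.43/(1 − 0.43) = 12 × 0.7544.
[S] = 9.05 μM.

9.05 μM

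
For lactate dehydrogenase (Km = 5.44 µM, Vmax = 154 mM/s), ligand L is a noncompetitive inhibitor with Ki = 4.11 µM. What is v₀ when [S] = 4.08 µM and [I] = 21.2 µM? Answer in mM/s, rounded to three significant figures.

10.7 mM/s

α = 1 + [I]/Ki = 1 + 21.2/4.11 = 6.158.
For a noncompetitive inhibitor, Vmax is reduced to Vmax/α while Km is unchanged: Km,app = 5.44 µM, Vmax,app = 25.0 mM/s.
v = Vmax,app·[S]/(Km,app + [S]) = 25.0 × 4.08/(5.44 + 4.08) = 10.7 mM/s.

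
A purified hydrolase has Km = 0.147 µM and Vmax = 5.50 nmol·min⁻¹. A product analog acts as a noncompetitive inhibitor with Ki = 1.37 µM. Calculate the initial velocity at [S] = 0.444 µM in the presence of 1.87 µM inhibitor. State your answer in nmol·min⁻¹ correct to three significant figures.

1.75 nmol·min⁻¹

With α = 1 + [I]/Ki = 1 + 1.87/1.37 = 2.365, the noncompetitive rate law is v = (Vmax/α)·[S] / (Km + [S]).
v = (5.50/2.365)×0.444 / (0.147 + 0.444) = 1.033/0.5910 = 1.75 nmol·min⁻¹.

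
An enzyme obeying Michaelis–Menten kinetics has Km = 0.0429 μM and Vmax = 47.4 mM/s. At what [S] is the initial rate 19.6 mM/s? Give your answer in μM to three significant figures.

0.0302 μM

The required fractional saturation is v/Vmax = 19.6/47.4 = 0.4135.
Then [S]/(Km+[S]) = 0.4135 ⇒ [S] = 0.0429 × 0.4135/(1 − 0.4135) = 0.0302 μM.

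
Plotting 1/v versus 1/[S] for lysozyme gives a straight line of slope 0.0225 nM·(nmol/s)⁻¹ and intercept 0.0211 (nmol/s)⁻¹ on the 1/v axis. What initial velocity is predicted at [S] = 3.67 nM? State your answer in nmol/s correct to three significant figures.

The y-intercept is 1/Vmax, so Vmax = 1/0.0211 = 47.4 nmol/s.
The slope is Km/Vmax, so Km = 0.0225 × 47.4 = 1.07 nM.
Then v = 47.4 × 3.67/(1.07 + 3.67) = 36.7 nmol/s.

36.7 nmol/s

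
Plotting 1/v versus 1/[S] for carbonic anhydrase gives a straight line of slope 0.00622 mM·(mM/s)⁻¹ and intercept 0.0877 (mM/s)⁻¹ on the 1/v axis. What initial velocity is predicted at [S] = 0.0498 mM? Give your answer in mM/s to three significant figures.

4.70 mM/s

The y-intercept is 1/Vmax, so Vmax = 1/0.0877 = 11.4 mM/s.
The slope is Km/Vmax, so Km = 0.00622 × 11.4 = 0.0709 mM.
Then v = 11.4 × 0.0498/(0.0709 + 0.0498) = 4.70 mM/s.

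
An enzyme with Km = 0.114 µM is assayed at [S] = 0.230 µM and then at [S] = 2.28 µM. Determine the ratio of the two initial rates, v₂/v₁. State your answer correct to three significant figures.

Since Vmax cancels, v₂/v₁ = [S]₂(Km+[S]₁) / [S]₁(Km+[S]₂).
= 2.28×(0.114+0.230) / (0.230×(0.114+2.28)) = 0.7843/0.5506 = 1.42.

1.42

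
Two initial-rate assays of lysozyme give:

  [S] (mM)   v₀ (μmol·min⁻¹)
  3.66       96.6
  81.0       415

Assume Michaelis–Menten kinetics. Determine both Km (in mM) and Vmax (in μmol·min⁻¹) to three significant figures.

Km = 15.0 mM; Vmax = 492 μmol·min⁻¹

From v = Vmax[S]/(Km+[S]), each point gives Vmax = v(Km+[S])/[S].
Equating: 96.6(Km+3.66)/3.66 = 415(Km+81.0)/81.0.
26.39·Km + 96.6 = 5.123·Km + 415, so (26.39 − 5.123)·Km = 415 − 96.6.
Km = 318.4/21.27 = 15.0 mM; then Vmax = 96.6(15.0+3.66)/3.66 = 492 μmol·min⁻¹.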